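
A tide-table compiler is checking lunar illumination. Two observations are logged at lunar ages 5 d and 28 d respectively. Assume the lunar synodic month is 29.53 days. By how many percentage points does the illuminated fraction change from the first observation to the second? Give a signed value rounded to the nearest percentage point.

-23 percentage points

θ₁ = 360° × 5/29.53 = 61.0°, f₁ = (1 − cos θ₁)/2 = 0.257.
θ₂ = 360° × 28/29.53 = 341.3°, f₂ = (1 − cos θ₂)/2 = 0.026.
Change = f₂ − f₁ = -0.231 → -23 percentage points.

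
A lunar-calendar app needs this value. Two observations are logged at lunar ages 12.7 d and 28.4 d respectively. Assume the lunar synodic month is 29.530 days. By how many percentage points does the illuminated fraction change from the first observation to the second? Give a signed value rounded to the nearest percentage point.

First observation: θ = 360°·12.7/29.530 = 154.8°, so f = 0.953.
Second observation: θ = 346.2°, f = 0.014.
Δf = 0.014 − 0.953 = -0.938, i.e. -94 pp.

-94 pp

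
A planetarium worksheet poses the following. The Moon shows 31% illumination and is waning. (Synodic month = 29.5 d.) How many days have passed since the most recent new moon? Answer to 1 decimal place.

24.0 days

cos θ = 1 − 2f = 0.380, giving a principal value of 67.7°.
Waning ⇒ past full, so θ = 360° − 67.7° = 292.3°.
Age = 29.5 × 292.3°/360° ≈ 23.96 days.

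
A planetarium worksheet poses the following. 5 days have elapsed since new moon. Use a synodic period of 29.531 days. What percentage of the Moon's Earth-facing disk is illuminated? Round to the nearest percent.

26%

Phase angle: θ = 360°·(5 d)/(29.531 d) = 61.0°.
Illuminated fraction = (1 − cos 61.0°)/2 = (1 − 0.486)/2 ≈ 0.257, so 26%.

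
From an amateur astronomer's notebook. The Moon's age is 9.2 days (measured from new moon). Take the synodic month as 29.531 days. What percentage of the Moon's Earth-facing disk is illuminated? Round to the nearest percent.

The Moon has covered 9.2/29.531 of its cycle, so θ ≈ 360° × 9.2/29.531 = 112.2°.
With cos θ = (-0.377), the lit fraction is (1 − (-0.377))/2 ≈ 0.689, so 69%.

69%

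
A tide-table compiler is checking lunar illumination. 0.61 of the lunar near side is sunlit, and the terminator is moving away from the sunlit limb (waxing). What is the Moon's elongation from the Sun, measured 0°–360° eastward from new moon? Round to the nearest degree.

103°

From f = (1 − cos θ)/2: cos θ = 1 − 2×0.61 = -0.220; arccos → 102.7°.
Waxing ⇒ before full, so θ = 102.7°.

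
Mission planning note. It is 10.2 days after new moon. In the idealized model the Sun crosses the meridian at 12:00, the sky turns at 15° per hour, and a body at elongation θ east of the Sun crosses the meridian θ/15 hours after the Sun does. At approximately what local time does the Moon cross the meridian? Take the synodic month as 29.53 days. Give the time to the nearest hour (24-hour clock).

The Moon has covered 10.2/29.53 of its cycle, so θ ≈ 360° × 10.2/29.53 = 124.3°.
At 15° of sky rotation per hour, 124.3° corresponds to a 8.29 h lag.
12:00 + 8.29 h ≈ 20:17 → 20:00 to the nearest hour.

20:00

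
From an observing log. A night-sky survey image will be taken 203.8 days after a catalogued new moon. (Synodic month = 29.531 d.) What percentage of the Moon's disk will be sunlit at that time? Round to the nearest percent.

9%

203.8 d spans 6 complete synodic months (6 × 29.531 = 177.19 d) plus 26.61 d.
Elongation θ = 360° × 26.61/29.531 ≈ 324.4°.
With cos θ = 0.814, the lit fraction is (1 − 0.814)/2 ≈ 0.093, so 9%.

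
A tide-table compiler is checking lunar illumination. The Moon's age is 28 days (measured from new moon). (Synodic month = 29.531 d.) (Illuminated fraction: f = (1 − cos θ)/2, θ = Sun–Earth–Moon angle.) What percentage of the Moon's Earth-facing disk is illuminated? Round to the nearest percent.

3%

The Moon has covered 28/29.531 of its cycle, so θ ≈ 360° × 28/29.531 = 341.3°.
With cos θ = 0.947, the lit fraction is (1 − 0.947)/2 ≈ 0.026, so 3%.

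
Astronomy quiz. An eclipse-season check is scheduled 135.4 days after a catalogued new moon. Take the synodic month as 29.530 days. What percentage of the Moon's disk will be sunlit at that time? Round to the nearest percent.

93%

135.4 d spans 4 complete synodic months (4 × 29.530 = 118.12 d) plus 17.28 d.
Phase angle: θ = 360°·(17.28 d)/(29.530 d) = 210.7°.
With cos θ = (-0.860), the lit fraction is (1 − (-0.860))/2 ≈ 0.930, so 93%.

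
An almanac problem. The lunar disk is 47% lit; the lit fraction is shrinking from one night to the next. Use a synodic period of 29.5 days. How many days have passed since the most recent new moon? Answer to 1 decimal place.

22.4 days

cos θ = 1 − 2f = 0.060, giving a principal value of 86.6°.
Since the Moon is past full (waning), take the reflex angle: θ = 360° − 86.6° = 273.4°.
Age = 29.5 × 273.4°/360° ≈ 22.41 days.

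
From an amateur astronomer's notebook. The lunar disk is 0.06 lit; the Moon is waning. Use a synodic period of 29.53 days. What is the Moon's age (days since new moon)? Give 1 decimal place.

From f = (1 − cos θ)/2: cos θ = 1 − 2×0.06 = 0.880; arccos → 28.4°.
A waning Moon lies in 180°–360°, so θ = 360° − 28.4° = 331.6°.
That fraction of the synodic month is 331.6/360 × 29.53 d ≈ 27.20 d.

27.2 days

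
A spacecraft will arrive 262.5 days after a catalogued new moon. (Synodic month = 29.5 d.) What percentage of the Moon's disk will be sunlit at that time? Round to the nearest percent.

10%

262.5/29.5 = 8.898 lunations, so 8 complete cycles and 26.50 d into the next.
Elongation θ = 360° × 26.50/29.5 ≈ 323.4°.
Illuminated fraction = (1 − cos 323.4°)/2 = (1 − 0.803)/2 ≈ 0.099, so 10%.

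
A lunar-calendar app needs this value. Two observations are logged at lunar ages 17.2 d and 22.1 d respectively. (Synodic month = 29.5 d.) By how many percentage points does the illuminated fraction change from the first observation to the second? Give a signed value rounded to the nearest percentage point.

-43 pp

θ₁ = 360° × 17.2/29.5 = 209.9°, f₁ = (1 − cos θ₁)/2 = 0.933.
θ₂ = 360° × 22.1/29.5 = 269.7°, f₂ = (1 − cos θ₂)/2 = 0.503.
Change = f₂ − f₁ = -0.431 → -43 percentage points.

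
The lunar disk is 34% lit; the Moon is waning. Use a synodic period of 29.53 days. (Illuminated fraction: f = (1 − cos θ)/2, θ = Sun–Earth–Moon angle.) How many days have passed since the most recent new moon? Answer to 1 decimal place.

cos θ = 1 − 2f = 0.320, giving a principal value of 71.3°.
A waning Moon lies in 180°–360°, so θ = 360° − 71.3° = 288.7°.
Age = 29.53 × 288.7°/360° ≈ 23.68 days.

23.7 days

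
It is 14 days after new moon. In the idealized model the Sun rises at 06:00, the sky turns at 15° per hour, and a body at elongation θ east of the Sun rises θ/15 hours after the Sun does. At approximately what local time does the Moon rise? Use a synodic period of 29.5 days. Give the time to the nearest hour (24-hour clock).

The Moon has covered 14/29.5 of its cycle, so θ ≈ 360° × 14/29.5 = 170.8°.
Delay after the Sun = 170.8° / (15°/h) ≈ 11.39 h.
06:00 + 11.39 h ≈ 17:23 → 17:00 to the nearest hour.

17:00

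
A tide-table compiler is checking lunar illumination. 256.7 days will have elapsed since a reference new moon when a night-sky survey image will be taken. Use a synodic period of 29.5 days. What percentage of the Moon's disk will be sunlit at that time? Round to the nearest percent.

256.7 d spans 8 complete synodic months (8 × 29.5 = 236.00 d) plus 20.70 d.
The Moon has covered 20.70/29.5 of its cycle, so θ ≈ 360° × 20.70/29.5 = 252.6°.
cos 252.6° = (-0.299), so f = (1 − (-0.299))/2 = 0.649, so 65%.

65%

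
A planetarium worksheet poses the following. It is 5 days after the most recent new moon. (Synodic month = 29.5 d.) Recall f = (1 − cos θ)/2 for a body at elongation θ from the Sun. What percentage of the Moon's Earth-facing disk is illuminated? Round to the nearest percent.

26%

Phase angle: θ = 360°·(5 d)/(29.5 d) = 61.0°.
With cos θ = 0.485, the lit fraction is (1 − 0.485)/2 ≈ 0.258, so 26%.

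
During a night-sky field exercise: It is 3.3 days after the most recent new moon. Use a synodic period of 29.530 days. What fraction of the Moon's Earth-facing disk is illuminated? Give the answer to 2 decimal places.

0.12

Phase angle: θ = 360°·(3.3 d)/(29.530 d) = 40.2°.
Illuminated fraction = (1 − cos 40.2°)/2 = (1 − 0.763)/2 ≈ 0.118.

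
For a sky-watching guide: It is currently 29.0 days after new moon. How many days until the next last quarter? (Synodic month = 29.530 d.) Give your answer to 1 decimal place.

22.7 days

Last quarter occurs at elongation 270°, i.e. at age 29.530 × 270/360 = 22.148 d.
This lunation's last quarter (22.148 d) has passed, so add one period: 51.678 − 29.0 = 22.678 days.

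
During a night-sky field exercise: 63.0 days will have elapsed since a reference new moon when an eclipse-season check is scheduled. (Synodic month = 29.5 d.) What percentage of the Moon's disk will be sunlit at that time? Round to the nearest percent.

63.0 d spans 2 complete synodic months (2 × 29.5 = 59.00 d) plus 4.00 d.
The Moon has covered 4.00/29.5 of its cycle, so θ ≈ 360° × 4.00/29.5 = 48.8°.
cos 48.8° = 0.659, so f = (1 − 0.659)/2 = 0.171, so 17%.

17%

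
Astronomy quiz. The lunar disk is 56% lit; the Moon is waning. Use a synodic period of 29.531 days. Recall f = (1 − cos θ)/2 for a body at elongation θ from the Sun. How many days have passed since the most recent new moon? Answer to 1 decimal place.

21.6 days

Invert f = (1 − cos θ)/2 to get cos θ = 1 − 2(0.56) = -0.120, hence θ₀ = arccos -0.120 = 96.9°.
A waning Moon lies in 180°–360°, so θ = 360° − 96.9° = 263.1°.
At 360°/29.531 d per day, 263.1° corresponds to 21.58 days.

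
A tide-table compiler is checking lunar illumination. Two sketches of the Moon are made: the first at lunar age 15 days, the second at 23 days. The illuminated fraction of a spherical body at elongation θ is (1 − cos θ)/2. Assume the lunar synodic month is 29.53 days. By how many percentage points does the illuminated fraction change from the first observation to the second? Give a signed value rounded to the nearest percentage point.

First observation: θ = 360°·15/29.53 = 182.9°, so f = 0.999.
Second observation: θ = 280.4°, f = 0.410.
Δf = 0.410 − 0.999 = -0.590, i.e. -59 pp.

-59 pp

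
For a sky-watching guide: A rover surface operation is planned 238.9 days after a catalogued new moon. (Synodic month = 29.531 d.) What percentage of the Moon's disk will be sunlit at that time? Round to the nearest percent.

8%

Reduce mod P: 238.9 − 8×29.531 = 2.65 d into the current lunation.
Phase angle: θ = 360°·(2.65 d)/(29.531 d) = 32.3°.
Illuminated fraction = (1 − cos 32.3°)/2 = (1 − 0.845)/2 ≈ 0.078, so 8%.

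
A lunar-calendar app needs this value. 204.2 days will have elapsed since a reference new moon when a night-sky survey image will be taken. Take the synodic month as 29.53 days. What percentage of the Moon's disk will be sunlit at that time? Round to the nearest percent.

7%

Reduce mod P: 204.2 − 6×29.53 = 27.02 d into the current lunation.
Elongation θ = 360° × 27.02/29.53 ≈ 329.4°.
Illuminated fraction = (1 − cos 329.4°)/2 = (1 − 0.861)/2 ≈ 0.070, so 7%.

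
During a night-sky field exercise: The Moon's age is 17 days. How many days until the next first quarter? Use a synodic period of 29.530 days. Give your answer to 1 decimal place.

19.9 days

First quarter occurs at elongation 90°, i.e. at age 29.530 × 90/360 = 7.383 d.
Already past this cycle's first quarter; the next is at 7.383 + 29.530 = 36.913 d, so 36.913 − 17 = 19.913 days.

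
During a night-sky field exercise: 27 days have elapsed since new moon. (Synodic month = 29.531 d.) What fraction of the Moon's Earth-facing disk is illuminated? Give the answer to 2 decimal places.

0.07

Elongation θ = 360° × 27/29.531 ≈ 329.1°.
With cos θ = 0.858, the lit fraction is (1 − 0.858)/2 ≈ 0.071.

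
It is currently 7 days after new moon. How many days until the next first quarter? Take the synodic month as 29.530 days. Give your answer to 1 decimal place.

0.4 days

First quarter occurs at elongation 90°, i.e. at age 29.530 × 90/360 = 7.383 d.
So 0.383 days remain (7.383 − 7).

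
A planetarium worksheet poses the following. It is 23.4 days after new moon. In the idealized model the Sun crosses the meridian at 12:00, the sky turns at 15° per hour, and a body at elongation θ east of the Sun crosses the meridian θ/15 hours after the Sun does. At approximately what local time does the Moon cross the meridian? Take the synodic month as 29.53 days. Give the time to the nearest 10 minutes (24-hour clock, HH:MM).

07:00

Phase angle: θ = 360°·(23.4 d)/(29.53 d) = 285.3°.
The Moon trails the Sun by θ/15 = 285.3/15 ≈ 19.02 hours.
12:00 + 19.018 h ≈ 07:01 → 07:00 to the nearest ten minutes.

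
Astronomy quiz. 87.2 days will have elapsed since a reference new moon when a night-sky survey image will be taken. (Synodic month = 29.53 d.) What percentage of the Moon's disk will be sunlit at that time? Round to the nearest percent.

2%

87.2 d spans 2 complete synodic months (2 × 29.53 = 59.06 d) plus 28.14 d.
Phase angle: θ = 360°·(28.14 d)/(29.53 d) = 343.1°.
cos 343.1° = 0.957, so f = (1 − 0.957)/2 = 0.022, so 2%.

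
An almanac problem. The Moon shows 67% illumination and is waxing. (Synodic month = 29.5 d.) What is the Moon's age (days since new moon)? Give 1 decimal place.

9.0 days

cos θ = 1 − 2f = -0.340, giving a principal value of 109.9°.
The Moon is waxing (0°–180°), so θ = 109.9° directly.
That fraction of the synodic month is 109.9/360 × 29.5 d ≈ 9.00 d.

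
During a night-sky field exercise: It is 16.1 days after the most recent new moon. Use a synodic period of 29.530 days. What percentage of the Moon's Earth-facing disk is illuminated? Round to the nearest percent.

The Moon has covered 16.1/29.530 of its cycle, so θ ≈ 360° × 16.1/29.530 = 196.3°.
cos 196.3° = (-0.960), so f = (1 − (-0.960))/2 = 0.980, so 98%.

98%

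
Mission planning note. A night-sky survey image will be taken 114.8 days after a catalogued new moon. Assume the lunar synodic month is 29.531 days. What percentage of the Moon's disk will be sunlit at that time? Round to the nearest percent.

12%

114.8 d spans 3 complete synodic months (3 × 29.531 = 88.59 d) plus 26.21 d.
Elongation θ = 360° × 26.21/29.531 ≈ 319.5°.
With cos θ = 0.760, the lit fraction is (1 − 0.760)/2 ≈ 0.120, so 12%.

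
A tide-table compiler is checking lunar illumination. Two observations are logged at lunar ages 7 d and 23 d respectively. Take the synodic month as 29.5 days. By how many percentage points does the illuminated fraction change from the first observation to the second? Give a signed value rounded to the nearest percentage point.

First observation: θ = 360°·7/29.5 = 85.4°, so f = 0.460.
Second observation: θ = 280.7°, f = 0.407.
Δf = 0.407 − 0.460 = -0.053, i.e. -5 pp.

-5 percentage points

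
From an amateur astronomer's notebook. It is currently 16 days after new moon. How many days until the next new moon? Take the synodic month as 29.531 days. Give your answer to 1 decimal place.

13.5 days

The next new moon completes the synodic month: 29.531 − 16 = 13.531 days.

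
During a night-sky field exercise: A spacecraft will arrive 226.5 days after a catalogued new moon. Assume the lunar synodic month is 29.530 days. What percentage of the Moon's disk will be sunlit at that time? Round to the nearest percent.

74%

Reduce mod P: 226.5 − 7×29.530 = 19.79 d into the current lunation.
Phase angle: θ = 360°·(19.79 d)/(29.530 d) = 241.3°.
cos 241.3° = (-0.481), so f = (1 − (-0.481))/2 = 0.740, so 74%.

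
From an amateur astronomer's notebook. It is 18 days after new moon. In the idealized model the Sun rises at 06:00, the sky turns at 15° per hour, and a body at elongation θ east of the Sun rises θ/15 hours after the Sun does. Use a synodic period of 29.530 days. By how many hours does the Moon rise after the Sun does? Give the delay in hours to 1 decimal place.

14.6 h

Elongation θ = 360° × 18/29.530 ≈ 219.4°.
The Moon trails the Sun by θ/15 = 219.4/15 ≈ 14.63 hours.
So the Moon rises 14.63 h after the Sun.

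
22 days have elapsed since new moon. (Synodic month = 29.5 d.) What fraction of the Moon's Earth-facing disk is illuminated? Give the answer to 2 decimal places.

The Moon has covered 22/29.5 of its cycle, so θ ≈ 360° × 22/29.5 = 268.5°.
With cos θ = (-0.027), the lit fraction is (1 − (-0.027))/2 ≈ 0.513.

0.51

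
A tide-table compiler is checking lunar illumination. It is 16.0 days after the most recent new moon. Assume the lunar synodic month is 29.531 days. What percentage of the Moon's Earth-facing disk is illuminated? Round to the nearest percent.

Phase angle: θ = 360°·(16.0 d)/(29.531 d) = 195.0°.
Illuminated fraction = (1 − cos 195.0°)/2 = (1 − (-0.966))/2 ≈ 0.983, so 98%.

98%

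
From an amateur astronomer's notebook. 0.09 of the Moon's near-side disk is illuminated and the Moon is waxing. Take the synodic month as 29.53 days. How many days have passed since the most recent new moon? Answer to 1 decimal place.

2.9 days

Invert f = (1 − cos θ)/2 to get cos θ = 1 − 2(0.09) = 0.820, hence θ₀ = arccos 0.820 = 34.9°.
The Moon is waxing (0°–180°), so θ = 34.9° directly.
That fraction of the synodic month is 34.9/360 × 29.53 d ≈ 2.86 d.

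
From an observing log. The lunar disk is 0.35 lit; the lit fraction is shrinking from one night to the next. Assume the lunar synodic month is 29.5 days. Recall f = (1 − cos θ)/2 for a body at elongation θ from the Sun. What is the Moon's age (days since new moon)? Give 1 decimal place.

Invert f = (1 − cos θ)/2 to get cos θ = 1 − 2(0.35) = 0.300, hence θ₀ = arccos 0.300 = 72.5°.
Waning ⇒ past full, so θ = 360° − 72.5° = 287.5°.
That fraction of the synodic month is 287.5/360 × 29.5 d ≈ 23.56 d.

23.6 days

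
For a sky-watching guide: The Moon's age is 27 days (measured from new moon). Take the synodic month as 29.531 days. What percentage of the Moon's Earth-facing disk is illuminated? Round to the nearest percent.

7%

Phase angle: θ = 360°·(27 d)/(29.531 d) = 329.1°.
Illuminated fraction = (1 − cos 329.1°)/2 = (1 − 0.858)/2 ≈ 0.071, so 7%.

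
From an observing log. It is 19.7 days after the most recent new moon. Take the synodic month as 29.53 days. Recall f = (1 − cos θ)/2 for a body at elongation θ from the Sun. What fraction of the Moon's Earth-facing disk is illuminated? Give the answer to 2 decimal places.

Phase angle: θ = 360°·(19.7 d)/(29.53 d) = 240.2°.
With cos θ = (-0.498), the lit fraction is (1 − (-0.498))/2 ≈ 0.749.

0.75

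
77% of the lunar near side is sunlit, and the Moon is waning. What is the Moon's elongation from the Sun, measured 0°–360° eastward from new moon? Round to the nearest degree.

Invert f = (1 − cos θ)/2 to get cos θ = 1 − 2(0.77) = -0.540, hence θ₀ = arccos -0.540 = 122.7°.
A waning Moon lies in 180°–360°, so θ = 360° − 122.7° = 237.3°.

237°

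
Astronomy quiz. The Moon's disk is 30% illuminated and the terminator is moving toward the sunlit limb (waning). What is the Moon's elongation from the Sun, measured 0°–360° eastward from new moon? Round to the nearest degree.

Invert f = (1 − cos θ)/2 to get cos θ = 1 − 2(0.30) = 0.400, hence θ₀ = arccos 0.400 = 66.4°.
A waning Moon lies in 180°–360°, so θ = 360° − 66.4° = 293.6°.

294°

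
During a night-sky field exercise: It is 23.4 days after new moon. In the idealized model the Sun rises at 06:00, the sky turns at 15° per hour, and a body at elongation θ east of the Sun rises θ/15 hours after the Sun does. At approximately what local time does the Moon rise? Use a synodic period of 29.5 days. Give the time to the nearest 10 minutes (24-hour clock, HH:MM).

Phase angle: θ = 360°·(23.4 d)/(29.5 d) = 285.6°.
At 15° of sky rotation per hour, 285.6° corresponds to a 19.04 h lag.
06:00 + 19.037 h ≈ 01:02 → 01:00 to the nearest ten minutes.

01:00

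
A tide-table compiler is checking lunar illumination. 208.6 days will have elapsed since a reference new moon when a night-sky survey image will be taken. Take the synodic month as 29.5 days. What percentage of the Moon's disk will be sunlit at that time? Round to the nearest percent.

5%

Reduce mod P: 208.6 − 7×29.5 = 2.10 d into the current lunation.
Phase angle: θ = 360°·(2.10 d)/(29.5 d) = 25.6°.
With cos θ = 0.902, the lit fraction is (1 − 0.902)/2 ≈ 0.049, so 5%.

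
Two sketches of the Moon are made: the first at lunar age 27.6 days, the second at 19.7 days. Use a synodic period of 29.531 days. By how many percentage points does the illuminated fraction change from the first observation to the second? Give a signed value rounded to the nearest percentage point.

+71 pp

θ₁ = 360° × 27.6/29.531 = 336.5°, f₁ = (1 − cos θ₁)/2 = 0.042.
θ₂ = 360° × 19.7/29.531 = 240.2°, f₂ = (1 − cos θ₂)/2 = 0.749.
Change = f₂ − f₁ = +0.707 → +71 percentage points.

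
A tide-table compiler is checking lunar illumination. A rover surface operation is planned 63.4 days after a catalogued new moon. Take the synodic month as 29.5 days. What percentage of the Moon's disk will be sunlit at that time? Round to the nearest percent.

20%

63.4 d spans 2 complete synodic months (2 × 29.5 = 59.00 d) plus 4.40 d.
The Moon has covered 4.40/29.5 of its cycle, so θ ≈ 360° × 4.40/29.5 = 53.7°.
With cos θ = 0.592, the lit fraction is (1 − 0.592)/2 ≈ 0.204, so 20%.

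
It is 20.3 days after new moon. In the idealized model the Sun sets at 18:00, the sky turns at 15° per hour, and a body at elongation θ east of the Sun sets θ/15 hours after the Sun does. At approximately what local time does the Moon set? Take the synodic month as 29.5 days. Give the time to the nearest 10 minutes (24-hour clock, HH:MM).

10:30

Elongation θ = 360° × 20.3/29.5 ≈ 247.7°.
Delay after the Sun = 247.7° / (15°/h) ≈ 16.52 h.
18:00 + 16.515 h ≈ 10:31 → 10:30 to the nearest ten minutes.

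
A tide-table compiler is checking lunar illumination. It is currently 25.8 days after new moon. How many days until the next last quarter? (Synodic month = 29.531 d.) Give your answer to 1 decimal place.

Last quarter occurs at elongation 270°, i.e. at age 29.531 × 270/360 = 22.148 d.
This lunation's last quarter (22.148 d) has passed, so add one period: 51.679 − 25.8 = 25.879 days.

25.9 days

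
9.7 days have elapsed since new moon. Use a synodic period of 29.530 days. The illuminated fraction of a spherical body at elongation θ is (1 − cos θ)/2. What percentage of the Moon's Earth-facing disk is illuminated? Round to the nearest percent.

Elongation θ = 360° × 9.7/29.530 ≈ 118.3°.
Illuminated fraction = (1 − cos 118.3°)/2 = (1 − (-0.473))/2 ≈ 0.737, so 74%.

74%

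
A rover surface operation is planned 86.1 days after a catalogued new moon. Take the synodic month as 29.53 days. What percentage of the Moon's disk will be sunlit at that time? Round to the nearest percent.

7%

86.1/29.53 = 2.916 lunations, so 2 complete cycles and 27.04 d into the next.
Phase angle: θ = 360°·(27.04 d)/(29.53 d) = 329.6°.
With cos θ = 0.863, the lit fraction is (1 − 0.863)/2 ≈ 0.069, so 7%.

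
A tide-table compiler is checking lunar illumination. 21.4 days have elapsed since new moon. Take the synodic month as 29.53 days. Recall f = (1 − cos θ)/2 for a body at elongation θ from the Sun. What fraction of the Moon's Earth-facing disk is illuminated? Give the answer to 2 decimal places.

0.58

Phase angle: θ = 360°·(21.4 d)/(29.53 d) = 260.9°.
With cos θ = (-0.158), the lit fraction is (1 − (-0.158))/2 ≈ 0.579.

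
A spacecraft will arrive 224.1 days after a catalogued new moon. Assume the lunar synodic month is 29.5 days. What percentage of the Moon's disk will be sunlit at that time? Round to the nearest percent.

91%

224.1 d spans 7 complete synodic months (7 × 29.5 = 206.50 d) plus 17.60 d.
Phase angle: θ = 360°·(17.60 d)/(29.5 d) = 214.8°.
cos 214.8° = (-0.821), so f = (1 − (-0.821))/2 = 0.911, so 91%.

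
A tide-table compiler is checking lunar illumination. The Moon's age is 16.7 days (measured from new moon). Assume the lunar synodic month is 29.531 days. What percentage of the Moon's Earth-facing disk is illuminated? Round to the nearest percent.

96%

Phase angle: θ = 360°·(16.7 d)/(29.531 d) = 203.6°.
Illuminated fraction = (1 − cos 203.6°)/2 = (1 − (-0.916))/2 ≈ 0.958, so 96%.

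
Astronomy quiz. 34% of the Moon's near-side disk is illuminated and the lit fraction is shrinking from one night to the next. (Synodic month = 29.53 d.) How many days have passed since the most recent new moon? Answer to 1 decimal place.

From f = (1 − cos θ)/2: cos θ = 1 − 2×0.34 = 0.320; arccos → 71.3°.
A waning Moon lies in 180°–360°, so θ = 360° − 71.3° = 288.7°.
At 360°/29.53 d per day, 288.7° corresponds to 23.68 days.

23.7 days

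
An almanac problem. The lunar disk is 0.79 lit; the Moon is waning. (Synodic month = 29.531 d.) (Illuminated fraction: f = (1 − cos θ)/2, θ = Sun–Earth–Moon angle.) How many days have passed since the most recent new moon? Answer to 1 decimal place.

From f = (1 − cos θ)/2: cos θ = 1 − 2×0.79 = -0.580; arccos → 125.5°.
Waning ⇒ past full, so θ = 360° − 125.5° = 234.5°.
At 360°/29.531 d per day, 234.5° corresponds to 19.24 days.

19.2 days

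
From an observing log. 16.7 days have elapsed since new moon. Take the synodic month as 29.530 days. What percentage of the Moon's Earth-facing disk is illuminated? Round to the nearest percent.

Phase angle: θ = 360°·(16.7 d)/(29.530 d) = 203.6°.
cos 203.6° = (-0.916), so f = (1 − (-0.916))/2 = 0.958, so 96%.

96%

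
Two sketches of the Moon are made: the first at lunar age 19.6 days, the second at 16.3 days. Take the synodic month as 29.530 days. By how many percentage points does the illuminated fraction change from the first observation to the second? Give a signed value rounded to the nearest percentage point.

First observation: θ = 360°·19.6/29.530 = 238.9°, so f = 0.758.
Second observation: θ = 198.7°, f = 0.974.
Δf = 0.974 − 0.758 = +0.216, i.e. +22 pp.

+22 percentage points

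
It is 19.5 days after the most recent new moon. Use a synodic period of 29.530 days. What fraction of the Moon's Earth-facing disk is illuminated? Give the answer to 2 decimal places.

Phase angle: θ = 360°·(19.5 d)/(29.530 d) = 237.7°.
cos 237.7° = (-0.534), so f = (1 − (-0.534))/2 = 0.767.

0.77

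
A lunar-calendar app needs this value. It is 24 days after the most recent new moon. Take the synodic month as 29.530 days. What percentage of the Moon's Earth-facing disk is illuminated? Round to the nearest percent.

The Moon has covered 24/29.530 of its cycle, so θ ≈ 360° × 24/29.530 = 292.6°.
Illuminated fraction = (1 − cos 292.6°)/2 = (1 − 0.384)/2 ≈ 0.308, so 31%.

31%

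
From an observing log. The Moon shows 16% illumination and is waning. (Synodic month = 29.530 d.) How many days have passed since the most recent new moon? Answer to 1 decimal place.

25.7 days

From f = (1 − cos θ)/2: cos θ = 1 − 2×0.16 = 0.680; arccos → 47.2°.
Waning ⇒ past full, so θ = 360° − 47.2° = 312.8°.
That fraction of the synodic month is 312.8/360 × 29.530 d ≈ 25.66 d.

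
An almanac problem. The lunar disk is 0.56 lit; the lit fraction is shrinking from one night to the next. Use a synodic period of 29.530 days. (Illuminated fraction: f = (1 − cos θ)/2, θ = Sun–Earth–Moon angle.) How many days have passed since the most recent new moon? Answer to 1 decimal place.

From f = (1 − cos θ)/2: cos θ = 1 − 2×0.56 = -0.120; arccos → 96.9°.
Waning ⇒ past full, so θ = 360° − 96.9° = 263.1°.
That fraction of the synodic month is 263.1/360 × 29.530 d ≈ 21.58 d.

21.6 days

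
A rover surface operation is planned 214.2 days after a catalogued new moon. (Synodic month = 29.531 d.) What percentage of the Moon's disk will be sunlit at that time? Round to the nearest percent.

Reduce mod P: 214.2 − 7×29.531 = 7.48 d into the current lunation.
The Moon has covered 7.48/29.531 of its cycle, so θ ≈ 360° × 7.48/29.531 = 91.2°.
Illuminated fraction = (1 − cos 91.2°)/2 = (1 − (-0.021))/2 ≈ 0.511, so 51%.

51%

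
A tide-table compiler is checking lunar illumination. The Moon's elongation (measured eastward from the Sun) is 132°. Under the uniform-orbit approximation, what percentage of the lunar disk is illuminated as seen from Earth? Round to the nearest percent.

cos 132° = (-0.669), so f = (1 − (-0.669))/2 = 0.835, i.e. 83%.

83%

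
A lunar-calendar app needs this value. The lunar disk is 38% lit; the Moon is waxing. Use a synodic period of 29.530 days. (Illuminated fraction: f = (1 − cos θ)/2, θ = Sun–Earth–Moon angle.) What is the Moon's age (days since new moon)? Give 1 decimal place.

6.2 days

From f = (1 − cos θ)/2: cos θ = 1 − 2×0.38 = 0.240; arccos → 76.1°.
Waxing ⇒ before full, so θ = 76.1°.
At 360°/29.530 d per day, 76.1° corresponds to 6.24 days.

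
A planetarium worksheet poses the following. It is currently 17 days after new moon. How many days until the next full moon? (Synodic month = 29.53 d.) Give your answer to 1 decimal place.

Full moon occurs at elongation 180°, i.e. at age 29.53 × 180/360 = 14.765 d.
This lunation's full moon (14.765 d) has passed, so add one period: 44.295 − 17 = 27.295 days.

27.3 days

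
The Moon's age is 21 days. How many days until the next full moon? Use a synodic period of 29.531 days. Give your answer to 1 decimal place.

23.3 days

Full moon occurs at elongation 180°, i.e. at age 29.531 × 180/360 = 14.765 d.
This lunation's full moon (14.765 d) has passed, so add one period: 44.296 − 21 = 23.296 days.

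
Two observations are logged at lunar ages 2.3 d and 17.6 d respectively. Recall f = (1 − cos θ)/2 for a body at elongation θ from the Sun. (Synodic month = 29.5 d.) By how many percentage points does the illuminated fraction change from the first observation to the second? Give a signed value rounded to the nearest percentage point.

First observation: θ = 360°·2.3/29.5 = 28.1°, so f = 0.059.
Second observation: θ = 214.8°, f = 0.911.
Δf = 0.911 − 0.059 = +0.852, i.e. +85 pp.

+85 pp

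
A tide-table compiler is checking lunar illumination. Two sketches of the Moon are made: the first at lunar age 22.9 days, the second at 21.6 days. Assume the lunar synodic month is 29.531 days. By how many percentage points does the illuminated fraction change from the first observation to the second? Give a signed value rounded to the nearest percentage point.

First observation: θ = 360°·22.9/29.531 = 279.2°, so f = 0.420.
Second observation: θ = 263.3°, f = 0.558.
Δf = 0.558 − 0.420 = +0.138, i.e. +14 pp.

+14 pp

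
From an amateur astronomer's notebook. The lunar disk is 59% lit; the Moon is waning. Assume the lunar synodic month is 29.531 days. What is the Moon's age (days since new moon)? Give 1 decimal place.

21.3 days

Invert f = (1 − cos θ)/2 to get cos θ = 1 − 2(0.59) = -0.180, hence θ₀ = arccos -0.180 = 100.4°.
Waning ⇒ past full, so θ = 360° − 100.4° = 259.6°.
Age = 29.531 × 259.6°/360° ≈ 21.30 days.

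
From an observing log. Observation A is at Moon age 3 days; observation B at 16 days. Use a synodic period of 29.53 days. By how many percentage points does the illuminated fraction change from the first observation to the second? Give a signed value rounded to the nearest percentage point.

θ₁ = 360° × 3/29.53 = 36.6°, f₁ = (1 − cos θ₁)/2 = 0.098.
θ₂ = 360° × 16/29.53 = 195.1°, f₂ = (1 − cos θ₂)/2 = 0.983.
Change = f₂ − f₁ = +0.884 → +88 percentage points.

+88 percentage points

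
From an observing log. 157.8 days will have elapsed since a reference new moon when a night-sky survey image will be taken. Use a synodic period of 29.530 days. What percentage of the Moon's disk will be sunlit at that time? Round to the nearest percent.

157.8 d spans 5 complete synodic months (5 × 29.530 = 147.65 d) plus 10.15 d.
The Moon has covered 10.15/29.530 of its cycle, so θ ≈ 360° × 10.15/29.530 = 123.7°.
Illuminated fraction = (1 − cos 123.7°)/2 = (1 − (-0.555))/2 ≈ 0.778, so 78%.

78%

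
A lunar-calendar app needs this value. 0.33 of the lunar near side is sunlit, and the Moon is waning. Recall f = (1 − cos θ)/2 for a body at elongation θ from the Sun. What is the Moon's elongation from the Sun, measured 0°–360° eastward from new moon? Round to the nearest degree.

290°

cos θ = 1 − 2f = 0.340, giving a principal value of 70.1°.
Since the Moon is past full (waning), take the reflex angle: θ = 360° − 70.1° = 289.9°.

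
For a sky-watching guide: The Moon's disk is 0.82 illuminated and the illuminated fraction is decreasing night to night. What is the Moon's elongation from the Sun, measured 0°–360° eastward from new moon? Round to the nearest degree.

From f = (1 − cos θ)/2: cos θ = 1 − 2×0.82 = -0.640; arccos → 129.8°.
A waning Moon lies in 180°–360°, so θ = 360° − 129.8° = 230.2°.

230°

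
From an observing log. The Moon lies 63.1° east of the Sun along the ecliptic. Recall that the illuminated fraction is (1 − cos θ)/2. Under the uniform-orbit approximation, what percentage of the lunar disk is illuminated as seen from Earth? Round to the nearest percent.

27%

cos 63.1° = 0.452, so f = (1 − 0.452)/2 = 0.274, i.e. 27%.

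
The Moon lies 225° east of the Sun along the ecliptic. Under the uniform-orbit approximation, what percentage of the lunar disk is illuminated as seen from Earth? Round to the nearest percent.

f = (1 − cos 225°)/2 = (1 − (-0.707))/2 ≈ 0.854, i.e. 85%.

85%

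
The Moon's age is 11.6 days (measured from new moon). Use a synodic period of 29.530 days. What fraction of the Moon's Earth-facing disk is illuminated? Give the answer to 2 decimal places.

0.89

The Moon has covered 11.6/29.530 of its cycle, so θ ≈ 360° × 11.6/29.530 = 141.4°.
cos 141.4° = (-0.782), so f = (1 − (-0.782))/2 = 0.891.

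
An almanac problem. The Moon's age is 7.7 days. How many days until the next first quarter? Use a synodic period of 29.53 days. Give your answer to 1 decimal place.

29.2 days

First quarter occurs at elongation 90°, i.e. at age 29.53 × 90/360 = 7.383 d.
This lunation's first quarter (7.383 d) has passed, so add one period: 36.913 − 7.7 = 29.213 days.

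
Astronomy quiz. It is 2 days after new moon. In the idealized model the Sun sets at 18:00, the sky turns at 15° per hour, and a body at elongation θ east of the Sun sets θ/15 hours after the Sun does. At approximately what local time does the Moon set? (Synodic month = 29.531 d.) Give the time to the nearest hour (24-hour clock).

Elongation θ = 360° × 2/29.531 ≈ 24.4°.
The Moon trails the Sun by θ/15 = 24.4/15 ≈ 1.63 hours.
18:00 + 1.63 h ≈ 19:38 → 20:00 to the nearest hour.

20:00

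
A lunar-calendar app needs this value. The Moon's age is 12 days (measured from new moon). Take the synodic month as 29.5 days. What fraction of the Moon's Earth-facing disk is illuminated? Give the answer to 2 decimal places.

Elongation θ = 360° × 12/29.5 ≈ 146.4°.
cos 146.4° = (-0.833), so f = (1 − (-0.833))/2 = 0.917.

0.92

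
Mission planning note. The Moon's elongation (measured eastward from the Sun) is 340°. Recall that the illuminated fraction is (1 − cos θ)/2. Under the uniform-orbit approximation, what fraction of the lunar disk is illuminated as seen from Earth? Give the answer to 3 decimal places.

0.030

Half-versine of 340°: (1 − 0.940)/2 = 0.030.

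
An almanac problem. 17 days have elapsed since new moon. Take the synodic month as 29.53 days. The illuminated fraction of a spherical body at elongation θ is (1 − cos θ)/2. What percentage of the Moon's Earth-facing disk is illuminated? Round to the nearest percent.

The Moon has covered 17/29.53 of its cycle, so θ ≈ 360° × 17/29.53 = 207.2°.
cos 207.2° = (-0.889), so f = (1 − (-0.889))/2 = 0.945, so 94%.

94%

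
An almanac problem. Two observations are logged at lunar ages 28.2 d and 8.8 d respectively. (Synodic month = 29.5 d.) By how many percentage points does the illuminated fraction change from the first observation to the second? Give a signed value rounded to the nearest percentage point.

+63 pp

First observation: θ = 360°·28.2/29.5 = 344.1°, so f = 0.019.
Second observation: θ = 107.4°, f = 0.649.
Δf = 0.649 − 0.019 = +0.630, i.e. +63 pp.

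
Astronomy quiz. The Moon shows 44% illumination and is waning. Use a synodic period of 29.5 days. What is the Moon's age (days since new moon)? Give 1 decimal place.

Invert f = (1 − cos θ)/2 to get cos θ = 1 − 2(0.44) = 0.120, hence θ₀ = arccos 0.120 = 83.1°.
Waning ⇒ past full, so θ = 360° − 83.1° = 276.9°.
That fraction of the synodic month is 276.9/360 × 29.5 d ≈ 22.69 d.

22.7 days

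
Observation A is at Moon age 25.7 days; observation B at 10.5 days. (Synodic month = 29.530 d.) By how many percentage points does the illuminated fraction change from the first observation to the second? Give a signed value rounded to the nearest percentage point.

θ₁ = 360° × 25.7/29.530 = 313.3°, f₁ = (1 − cos θ₁)/2 = 0.157.
θ₂ = 360° × 10.5/29.530 = 128.0°, f₂ = (1 − cos θ₂)/2 = 0.808.
Change = f₂ − f₁ = +0.651 → +65 percentage points.

+65 percentage points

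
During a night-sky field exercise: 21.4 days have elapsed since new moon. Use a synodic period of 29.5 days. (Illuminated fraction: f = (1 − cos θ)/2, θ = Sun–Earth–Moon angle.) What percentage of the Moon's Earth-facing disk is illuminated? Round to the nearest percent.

58%

Phase angle: θ = 360°·(21.4 d)/(29.5 d) = 261.2°.
cos 261.2° = (-0.154), so f = (1 − (-0.154))/2 = 0.577, so 58%.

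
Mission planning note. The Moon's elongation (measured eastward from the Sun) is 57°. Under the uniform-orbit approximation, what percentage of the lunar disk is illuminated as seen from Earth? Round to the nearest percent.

23%

cos 57° = 0.545, so f = (1 − 0.545)/2 = 0.228, i.e. 23%.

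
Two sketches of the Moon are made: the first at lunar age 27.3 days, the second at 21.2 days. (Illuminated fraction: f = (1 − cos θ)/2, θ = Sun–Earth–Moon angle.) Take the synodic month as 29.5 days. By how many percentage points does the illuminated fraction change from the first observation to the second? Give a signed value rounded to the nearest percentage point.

+54 pp

θ₁ = 360° × 27.3/29.5 = 333.2°, f₁ = (1 − cos θ₁)/2 = 0.054.
θ₂ = 360° × 21.2/29.5 = 258.7°, f₂ = (1 − cos θ₂)/2 = 0.598.
Change = f₂ − f₁ = +0.544 → +54 percentage points.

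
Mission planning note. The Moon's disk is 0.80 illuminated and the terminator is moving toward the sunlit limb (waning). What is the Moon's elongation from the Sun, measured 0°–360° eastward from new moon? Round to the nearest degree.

233°

Invert f = (1 − cos θ)/2 to get cos θ = 1 − 2(0.80) = -0.600, hence θ₀ = arccos -0.600 = 126.9°.
A waning Moon lies in 180°–360°, so θ = 360° − 126.9° = 233.1°.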